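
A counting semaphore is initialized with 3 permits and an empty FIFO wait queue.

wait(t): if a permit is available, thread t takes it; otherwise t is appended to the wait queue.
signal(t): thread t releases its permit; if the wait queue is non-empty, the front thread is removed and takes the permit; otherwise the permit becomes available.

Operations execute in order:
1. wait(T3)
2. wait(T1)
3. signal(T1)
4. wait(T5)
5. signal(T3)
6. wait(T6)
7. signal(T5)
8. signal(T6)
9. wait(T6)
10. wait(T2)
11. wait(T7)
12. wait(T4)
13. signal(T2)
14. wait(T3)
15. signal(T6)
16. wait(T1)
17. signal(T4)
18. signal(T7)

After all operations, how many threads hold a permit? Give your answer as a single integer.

Step 1: wait(T3) -> count=2 queue=[] holders={T3}
Step 2: wait(T1) -> count=1 queue=[] holders={T1,T3}
Step 3: signal(T1) -> count=2 queue=[] holders={T3}
Step 4: wait(T5) -> count=1 queue=[] holders={T3,T5}
Step 5: signal(T3) -> count=2 queue=[] holders={T5}
Step 6: wait(T6) -> count=1 queue=[] holders={T5,T6}
Step 7: signal(T5) -> count=2 queue=[] holders={T6}
Step 8: signal(T6) -> count=3 queue=[] holders={none}
Step 9: wait(T6) -> count=2 queue=[] holders={T6}
Step 10: wait(T2) -> count=1 queue=[] holders={T2,T6}
Step 11: wait(T7) -> count=0 queue=[] holders={T2,T6,T7}
Step 12: wait(T4) -> count=0 queue=[T4] holders={T2,T6,T7}
Step 13: signal(T2) -> count=0 queue=[] holders={T4,T6,T7}
Step 14: wait(T3) -> count=0 queue=[T3] holders={T4,T6,T7}
Step 15: signal(T6) -> count=0 queue=[] holders={T3,T4,T7}
Step 16: wait(T1) -> count=0 queue=[T1] holders={T3,T4,T7}
Step 17: signal(T4) -> count=0 queue=[] holders={T1,T3,T7}
Step 18: signal(T7) -> count=1 queue=[] holders={T1,T3}
Final holders: {T1,T3} -> 2 thread(s)

Answer: 2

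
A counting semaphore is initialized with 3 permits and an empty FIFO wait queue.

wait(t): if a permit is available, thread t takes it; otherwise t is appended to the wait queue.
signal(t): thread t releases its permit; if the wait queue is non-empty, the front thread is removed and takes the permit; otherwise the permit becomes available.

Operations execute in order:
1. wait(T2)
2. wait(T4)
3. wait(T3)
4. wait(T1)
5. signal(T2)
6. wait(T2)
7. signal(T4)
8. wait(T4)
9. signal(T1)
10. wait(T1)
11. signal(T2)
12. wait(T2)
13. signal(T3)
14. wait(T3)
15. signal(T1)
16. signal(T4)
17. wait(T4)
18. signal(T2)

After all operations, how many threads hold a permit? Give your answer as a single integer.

Step 1: wait(T2) -> count=2 queue=[] holders={T2}
Step 2: wait(T4) -> count=1 queue=[] holders={T2,T4}
Step 3: wait(T3) -> count=0 queue=[] holders={T2,T3,T4}
Step 4: wait(T1) -> count=0 queue=[T1] holders={T2,T3,T4}
Step 5: signal(T2) -> count=0 queue=[] holders={T1,T3,T4}
Step 6: wait(T2) -> count=0 queue=[T2] holders={T1,T3,T4}
Step 7: signal(T4) -> count=0 queue=[] holders={T1,T2,T3}
Step 8: wait(T4) -> count=0 queue=[T4] holders={T1,T2,T3}
Step 9: signal(T1) -> count=0 queue=[] holders={T2,T3,T4}
Step 10: wait(T1) -> count=0 queue=[T1] holders={T2,T3,T4}
Step 11: signal(T2) -> count=0 queue=[] holders={T1,T3,T4}
Step 12: wait(T2) -> count=0 queue=[T2] holders={T1,T3,T4}
Step 13: signal(T3) -> count=0 queue=[] holders={T1,T2,T4}
Step 14: wait(T3) -> count=0 queue=[T3] holders={T1,T2,T4}
Step 15: signal(T1) -> count=0 queue=[] holders={T2,T3,T4}
Step 16: signal(T4) -> count=1 queue=[] holders={T2,T3}
Step 17: wait(T4) -> count=0 queue=[] holders={T2,T3,T4}
Step 18: signal(T2) -> count=1 queue=[] holders={T3,T4}
Final holders: {T3,T4} -> 2 thread(s)

Answer: 2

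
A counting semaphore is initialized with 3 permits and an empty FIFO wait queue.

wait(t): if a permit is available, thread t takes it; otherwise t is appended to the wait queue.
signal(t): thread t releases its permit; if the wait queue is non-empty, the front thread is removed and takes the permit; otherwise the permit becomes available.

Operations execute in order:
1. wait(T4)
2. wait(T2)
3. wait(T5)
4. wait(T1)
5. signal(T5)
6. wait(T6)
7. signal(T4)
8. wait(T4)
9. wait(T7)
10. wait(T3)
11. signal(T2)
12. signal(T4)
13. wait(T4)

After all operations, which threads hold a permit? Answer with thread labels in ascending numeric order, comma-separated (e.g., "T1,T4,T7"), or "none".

Step 1: wait(T4) -> count=2 queue=[] holders={T4}
Step 2: wait(T2) -> count=1 queue=[] holders={T2,T4}
Step 3: wait(T5) -> count=0 queue=[] holders={T2,T4,T5}
Step 4: wait(T1) -> count=0 queue=[T1] holders={T2,T4,T5}
Step 5: signal(T5) -> count=0 queue=[] holders={T1,T2,T4}
Step 6: wait(T6) -> count=0 queue=[T6] holders={T1,T2,T4}
Step 7: signal(T4) -> count=0 queue=[] holders={T1,T2,T6}
Step 8: wait(T4) -> count=0 queue=[T4] holders={T1,T2,T6}
Step 9: wait(T7) -> count=0 queue=[T4,T7] holders={T1,T2,T6}
Step 10: wait(T3) -> count=0 queue=[T4,T7,T3] holders={T1,T2,T6}
Step 11: signal(T2) -> count=0 queue=[T7,T3] holders={T1,T4,T6}
Step 12: signal(T4) -> count=0 queue=[T3] holders={T1,T6,T7}
Step 13: wait(T4) -> count=0 queue=[T3,T4] holders={T1,T6,T7}
Final holders: T1,T6,T7

Answer: T1,T6,T7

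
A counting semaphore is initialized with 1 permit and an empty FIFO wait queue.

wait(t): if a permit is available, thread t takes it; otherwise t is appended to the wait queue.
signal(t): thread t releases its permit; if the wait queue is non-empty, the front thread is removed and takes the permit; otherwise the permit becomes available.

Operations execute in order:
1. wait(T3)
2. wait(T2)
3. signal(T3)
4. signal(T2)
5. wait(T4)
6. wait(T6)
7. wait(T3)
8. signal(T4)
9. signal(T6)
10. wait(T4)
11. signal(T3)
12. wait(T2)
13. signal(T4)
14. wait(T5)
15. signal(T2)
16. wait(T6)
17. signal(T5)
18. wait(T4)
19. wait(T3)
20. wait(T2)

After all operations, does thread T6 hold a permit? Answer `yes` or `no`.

Answer: yes

Derivation:
Step 1: wait(T3) -> count=0 queue=[] holders={T3}
Step 2: wait(T2) -> count=0 queue=[T2] holders={T3}
Step 3: signal(T3) -> count=0 queue=[] holders={T2}
Step 4: signal(T2) -> count=1 queue=[] holders={none}
Step 5: wait(T4) -> count=0 queue=[] holders={T4}
Step 6: wait(T6) -> count=0 queue=[T6] holders={T4}
Step 7: wait(T3) -> count=0 queue=[T6,T3] holders={T4}
Step 8: signal(T4) -> count=0 queue=[T3] holders={T6}
Step 9: signal(T6) -> count=0 queue=[] holders={T3}
Step 10: wait(T4) -> count=0 queue=[T4] holders={T3}
Step 11: signal(T3) -> count=0 queue=[] holders={T4}
Step 12: wait(T2) -> count=0 queue=[T2] holders={T4}
Step 13: signal(T4) -> count=0 queue=[] holders={T2}
Step 14: wait(T5) -> count=0 queue=[T5] holders={T2}
Step 15: signal(T2) -> count=0 queue=[] holders={T5}
Step 16: wait(T6) -> count=0 queue=[T6] holders={T5}
Step 17: signal(T5) -> count=0 queue=[] holders={T6}
Step 18: wait(T4) -> count=0 queue=[T4] holders={T6}
Step 19: wait(T3) -> count=0 queue=[T4,T3] holders={T6}
Step 20: wait(T2) -> count=0 queue=[T4,T3,T2] holders={T6}
Final holders: {T6} -> T6 in holders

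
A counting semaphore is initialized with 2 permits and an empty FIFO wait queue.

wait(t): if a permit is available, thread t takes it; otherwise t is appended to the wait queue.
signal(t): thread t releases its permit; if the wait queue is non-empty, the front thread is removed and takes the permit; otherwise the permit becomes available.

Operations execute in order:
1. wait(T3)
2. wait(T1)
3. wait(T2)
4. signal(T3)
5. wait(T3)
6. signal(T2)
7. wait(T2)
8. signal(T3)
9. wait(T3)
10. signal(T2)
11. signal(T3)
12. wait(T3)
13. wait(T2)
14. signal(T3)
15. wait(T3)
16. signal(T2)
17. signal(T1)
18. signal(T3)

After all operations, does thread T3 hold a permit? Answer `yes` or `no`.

Answer: no

Derivation:
Step 1: wait(T3) -> count=1 queue=[] holders={T3}
Step 2: wait(T1) -> count=0 queue=[] holders={T1,T3}
Step 3: wait(T2) -> count=0 queue=[T2] holders={T1,T3}
Step 4: signal(T3) -> count=0 queue=[] holders={T1,T2}
Step 5: wait(T3) -> count=0 queue=[T3] holders={T1,T2}
Step 6: signal(T2) -> count=0 queue=[] holders={T1,T3}
Step 7: wait(T2) -> count=0 queue=[T2] holders={T1,T3}
Step 8: signal(T3) -> count=0 queue=[] holders={T1,T2}
Step 9: wait(T3) -> count=0 queue=[T3] holders={T1,T2}
Step 10: signal(T2) -> count=0 queue=[] holders={T1,T3}
Step 11: signal(T3) -> count=1 queue=[] holders={T1}
Step 12: wait(T3) -> count=0 queue=[] holders={T1,T3}
Step 13: wait(T2) -> count=0 queue=[T2] holders={T1,T3}
Step 14: signal(T3) -> count=0 queue=[] holders={T1,T2}
Step 15: wait(T3) -> count=0 queue=[T3] holders={T1,T2}
Step 16: signal(T2) -> count=0 queue=[] holders={T1,T3}
Step 17: signal(T1) -> count=1 queue=[] holders={T3}
Step 18: signal(T3) -> count=2 queue=[] holders={none}
Final holders: {none} -> T3 not in holders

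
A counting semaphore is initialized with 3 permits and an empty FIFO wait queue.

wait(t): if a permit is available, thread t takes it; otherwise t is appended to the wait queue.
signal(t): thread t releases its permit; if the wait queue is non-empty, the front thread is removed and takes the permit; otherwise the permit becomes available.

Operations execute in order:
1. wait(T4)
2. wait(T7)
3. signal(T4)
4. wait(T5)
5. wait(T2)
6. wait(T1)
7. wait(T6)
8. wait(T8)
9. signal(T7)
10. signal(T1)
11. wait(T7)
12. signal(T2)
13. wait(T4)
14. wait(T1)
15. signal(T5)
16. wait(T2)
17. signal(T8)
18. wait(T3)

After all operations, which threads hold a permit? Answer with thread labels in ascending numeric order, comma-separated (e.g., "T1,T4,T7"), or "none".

Step 1: wait(T4) -> count=2 queue=[] holders={T4}
Step 2: wait(T7) -> count=1 queue=[] holders={T4,T7}
Step 3: signal(T4) -> count=2 queue=[] holders={T7}
Step 4: wait(T5) -> count=1 queue=[] holders={T5,T7}
Step 5: wait(T2) -> count=0 queue=[] holders={T2,T5,T7}
Step 6: wait(T1) -> count=0 queue=[T1] holders={T2,T5,T7}
Step 7: wait(T6) -> count=0 queue=[T1,T6] holders={T2,T5,T7}
Step 8: wait(T8) -> count=0 queue=[T1,T6,T8] holders={T2,T5,T7}
Step 9: signal(T7) -> count=0 queue=[T6,T8] holders={T1,T2,T5}
Step 10: signal(T1) -> count=0 queue=[T8] holders={T2,T5,T6}
Step 11: wait(T7) -> count=0 queue=[T8,T7] holders={T2,T5,T6}
Step 12: signal(T2) -> count=0 queue=[T7] holders={T5,T6,T8}
Step 13: wait(T4) -> count=0 queue=[T7,T4] holders={T5,T6,T8}
Step 14: wait(T1) -> count=0 queue=[T7,T4,T1] holders={T5,T6,T8}
Step 15: signal(T5) -> count=0 queue=[T4,T1] holders={T6,T7,T8}
Step 16: wait(T2) -> count=0 queue=[T4,T1,T2] holders={T6,T7,T8}
Step 17: signal(T8) -> count=0 queue=[T1,T2] holders={T4,T6,T7}
Step 18: wait(T3) -> count=0 queue=[T1,T2,T3] holders={T4,T6,T7}
Final holders: T4,T6,T7

Answer: T4,T6,T7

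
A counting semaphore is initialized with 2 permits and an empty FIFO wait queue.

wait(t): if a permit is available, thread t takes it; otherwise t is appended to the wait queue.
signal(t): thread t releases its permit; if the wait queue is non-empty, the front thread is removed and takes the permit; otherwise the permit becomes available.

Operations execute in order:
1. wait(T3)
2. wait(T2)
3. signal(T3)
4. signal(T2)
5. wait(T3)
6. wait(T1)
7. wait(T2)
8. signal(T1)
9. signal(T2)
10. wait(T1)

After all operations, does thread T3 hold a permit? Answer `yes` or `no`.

Step 1: wait(T3) -> count=1 queue=[] holders={T3}
Step 2: wait(T2) -> count=0 queue=[] holders={T2,T3}
Step 3: signal(T3) -> count=1 queue=[] holders={T2}
Step 4: signal(T2) -> count=2 queue=[] holders={none}
Step 5: wait(T3) -> count=1 queue=[] holders={T3}
Step 6: wait(T1) -> count=0 queue=[] holders={T1,T3}
Step 7: wait(T2) -> count=0 queue=[T2] holders={T1,T3}
Step 8: signal(T1) -> count=0 queue=[] holders={T2,T3}
Step 9: signal(T2) -> count=1 queue=[] holders={T3}
Step 10: wait(T1) -> count=0 queue=[] holders={T1,T3}
Final holders: {T1,T3} -> T3 in holders

Answer: yes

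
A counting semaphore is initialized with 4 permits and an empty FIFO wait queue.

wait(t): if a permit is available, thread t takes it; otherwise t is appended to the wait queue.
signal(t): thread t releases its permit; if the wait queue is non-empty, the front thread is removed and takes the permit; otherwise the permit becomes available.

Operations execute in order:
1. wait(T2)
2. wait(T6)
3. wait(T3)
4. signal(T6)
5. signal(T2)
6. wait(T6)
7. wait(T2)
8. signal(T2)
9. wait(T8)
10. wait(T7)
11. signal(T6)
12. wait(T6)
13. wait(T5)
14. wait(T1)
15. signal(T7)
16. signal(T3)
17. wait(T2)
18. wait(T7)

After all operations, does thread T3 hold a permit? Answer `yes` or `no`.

Answer: no

Derivation:
Step 1: wait(T2) -> count=3 queue=[] holders={T2}
Step 2: wait(T6) -> count=2 queue=[] holders={T2,T6}
Step 3: wait(T3) -> count=1 queue=[] holders={T2,T3,T6}
Step 4: signal(T6) -> count=2 queue=[] holders={T2,T3}
Step 5: signal(T2) -> count=3 queue=[] holders={T3}
Step 6: wait(T6) -> count=2 queue=[] holders={T3,T6}
Step 7: wait(T2) -> count=1 queue=[] holders={T2,T3,T6}
Step 8: signal(T2) -> count=2 queue=[] holders={T3,T6}
Step 9: wait(T8) -> count=1 queue=[] holders={T3,T6,T8}
Step 10: wait(T7) -> count=0 queue=[] holders={T3,T6,T7,T8}
Step 11: signal(T6) -> count=1 queue=[] holders={T3,T7,T8}
Step 12: wait(T6) -> count=0 queue=[] holders={T3,T6,T7,T8}
Step 13: wait(T5) -> count=0 queue=[T5] holders={T3,T6,T7,T8}
Step 14: wait(T1) -> count=0 queue=[T5,T1] holders={T3,T6,T7,T8}
Step 15: signal(T7) -> count=0 queue=[T1] holders={T3,T5,T6,T8}
Step 16: signal(T3) -> count=0 queue=[] holders={T1,T5,T6,T8}
Step 17: wait(T2) -> count=0 queue=[T2] holders={T1,T5,T6,T8}
Step 18: wait(T7) -> count=0 queue=[T2,T7] holders={T1,T5,T6,T8}
Final holders: {T1,T5,T6,T8} -> T3 not in holders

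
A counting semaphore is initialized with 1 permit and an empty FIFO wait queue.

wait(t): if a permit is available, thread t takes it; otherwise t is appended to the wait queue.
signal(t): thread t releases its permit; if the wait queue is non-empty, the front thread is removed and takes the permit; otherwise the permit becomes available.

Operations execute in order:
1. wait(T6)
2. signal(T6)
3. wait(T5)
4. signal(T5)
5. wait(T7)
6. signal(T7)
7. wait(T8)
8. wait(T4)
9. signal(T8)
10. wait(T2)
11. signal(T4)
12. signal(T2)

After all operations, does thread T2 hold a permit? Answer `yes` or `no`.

Answer: no

Derivation:
Step 1: wait(T6) -> count=0 queue=[] holders={T6}
Step 2: signal(T6) -> count=1 queue=[] holders={none}
Step 3: wait(T5) -> count=0 queue=[] holders={T5}
Step 4: signal(T5) -> count=1 queue=[] holders={none}
Step 5: wait(T7) -> count=0 queue=[] holders={T7}
Step 6: signal(T7) -> count=1 queue=[] holders={none}
Step 7: wait(T8) -> count=0 queue=[] holders={T8}
Step 8: wait(T4) -> count=0 queue=[T4] holders={T8}
Step 9: signal(T8) -> count=0 queue=[] holders={T4}
Step 10: wait(T2) -> count=0 queue=[T2] holders={T4}
Step 11: signal(T4) -> count=0 queue=[] holders={T2}
Step 12: signal(T2) -> count=1 queue=[] holders={none}
Final holders: {none} -> T2 not in holders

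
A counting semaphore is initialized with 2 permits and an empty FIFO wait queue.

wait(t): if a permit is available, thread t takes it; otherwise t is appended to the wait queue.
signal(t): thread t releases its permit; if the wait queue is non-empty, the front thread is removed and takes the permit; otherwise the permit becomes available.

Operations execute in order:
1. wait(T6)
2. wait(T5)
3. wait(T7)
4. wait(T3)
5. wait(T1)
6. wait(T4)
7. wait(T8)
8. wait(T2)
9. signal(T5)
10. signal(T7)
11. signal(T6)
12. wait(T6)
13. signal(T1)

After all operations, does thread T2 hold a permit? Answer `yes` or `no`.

Answer: no

Derivation:
Step 1: wait(T6) -> count=1 queue=[] holders={T6}
Step 2: wait(T5) -> count=0 queue=[] holders={T5,T6}
Step 3: wait(T7) -> count=0 queue=[T7] holders={T5,T6}
Step 4: wait(T3) -> count=0 queue=[T7,T3] holders={T5,T6}
Step 5: wait(T1) -> count=0 queue=[T7,T3,T1] holders={T5,T6}
Step 6: wait(T4) -> count=0 queue=[T7,T3,T1,T4] holders={T5,T6}
Step 7: wait(T8) -> count=0 queue=[T7,T3,T1,T4,T8] holders={T5,T6}
Step 8: wait(T2) -> count=0 queue=[T7,T3,T1,T4,T8,T2] holders={T5,T6}
Step 9: signal(T5) -> count=0 queue=[T3,T1,T4,T8,T2] holders={T6,T7}
Step 10: signal(T7) -> count=0 queue=[T1,T4,T8,T2] holders={T3,T6}
Step 11: signal(T6) -> count=0 queue=[T4,T8,T2] holders={T1,T3}
Step 12: wait(T6) -> count=0 queue=[T4,T8,T2,T6] holders={T1,T3}
Step 13: signal(T1) -> count=0 queue=[T8,T2,T6] holders={T3,T4}
Final holders: {T3,T4} -> T2 not in holders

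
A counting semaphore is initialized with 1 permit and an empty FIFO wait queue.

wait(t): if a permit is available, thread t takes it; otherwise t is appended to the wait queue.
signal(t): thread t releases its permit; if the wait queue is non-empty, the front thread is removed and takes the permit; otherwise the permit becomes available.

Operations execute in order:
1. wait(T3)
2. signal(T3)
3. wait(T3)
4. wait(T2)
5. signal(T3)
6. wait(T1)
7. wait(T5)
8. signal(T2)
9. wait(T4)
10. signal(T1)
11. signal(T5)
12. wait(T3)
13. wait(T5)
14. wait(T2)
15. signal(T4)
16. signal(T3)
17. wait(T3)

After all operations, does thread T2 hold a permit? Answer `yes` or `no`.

Answer: no

Derivation:
Step 1: wait(T3) -> count=0 queue=[] holders={T3}
Step 2: signal(T3) -> count=1 queue=[] holders={none}
Step 3: wait(T3) -> count=0 queue=[] holders={T3}
Step 4: wait(T2) -> count=0 queue=[T2] holders={T3}
Step 5: signal(T3) -> count=0 queue=[] holders={T2}
Step 6: wait(T1) -> count=0 queue=[T1] holders={T2}
Step 7: wait(T5) -> count=0 queue=[T1,T5] holders={T2}
Step 8: signal(T2) -> count=0 queue=[T5] holders={T1}
Step 9: wait(T4) -> count=0 queue=[T5,T4] holders={T1}
Step 10: signal(T1) -> count=0 queue=[T4] holders={T5}
Step 11: signal(T5) -> count=0 queue=[] holders={T4}
Step 12: wait(T3) -> count=0 queue=[T3] holders={T4}
Step 13: wait(T5) -> count=0 queue=[T3,T5] holders={T4}
Step 14: wait(T2) -> count=0 queue=[T3,T5,T2] holders={T4}
Step 15: signal(T4) -> count=0 queue=[T5,T2] holders={T3}
Step 16: signal(T3) -> count=0 queue=[T2] holders={T5}
Step 17: wait(T3) -> count=0 queue=[T2,T3] holders={T5}
Final holders: {T5} -> T2 not in holders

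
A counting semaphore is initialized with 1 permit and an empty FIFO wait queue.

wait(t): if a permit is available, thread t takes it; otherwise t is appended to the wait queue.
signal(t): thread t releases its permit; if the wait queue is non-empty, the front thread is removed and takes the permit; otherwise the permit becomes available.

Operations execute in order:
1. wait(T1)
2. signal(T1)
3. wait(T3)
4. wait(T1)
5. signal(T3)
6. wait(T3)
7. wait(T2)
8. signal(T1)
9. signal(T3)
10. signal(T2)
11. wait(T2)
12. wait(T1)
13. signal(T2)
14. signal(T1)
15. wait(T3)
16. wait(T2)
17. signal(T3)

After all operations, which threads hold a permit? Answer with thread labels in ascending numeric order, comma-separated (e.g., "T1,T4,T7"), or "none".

Answer: T2

Derivation:
Step 1: wait(T1) -> count=0 queue=[] holders={T1}
Step 2: signal(T1) -> count=1 queue=[] holders={none}
Step 3: wait(T3) -> count=0 queue=[] holders={T3}
Step 4: wait(T1) -> count=0 queue=[T1] holders={T3}
Step 5: signal(T3) -> count=0 queue=[] holders={T1}
Step 6: wait(T3) -> count=0 queue=[T3] holders={T1}
Step 7: wait(T2) -> count=0 queue=[T3,T2] holders={T1}
Step 8: signal(T1) -> count=0 queue=[T2] holders={T3}
Step 9: signal(T3) -> count=0 queue=[] holders={T2}
Step 10: signal(T2) -> count=1 queue=[] holders={none}
Step 11: wait(T2) -> count=0 queue=[] holders={T2}
Step 12: wait(T1) -> count=0 queue=[T1] holders={T2}
Step 13: signal(T2) -> count=0 queue=[] holders={T1}
Step 14: signal(T1) -> count=1 queue=[] holders={none}
Step 15: wait(T3) -> count=0 queue=[] holders={T3}
Step 16: wait(T2) -> count=0 queue=[T2] holders={T3}
Step 17: signal(T3) -> count=0 queue=[] holders={T2}
Final holders: T2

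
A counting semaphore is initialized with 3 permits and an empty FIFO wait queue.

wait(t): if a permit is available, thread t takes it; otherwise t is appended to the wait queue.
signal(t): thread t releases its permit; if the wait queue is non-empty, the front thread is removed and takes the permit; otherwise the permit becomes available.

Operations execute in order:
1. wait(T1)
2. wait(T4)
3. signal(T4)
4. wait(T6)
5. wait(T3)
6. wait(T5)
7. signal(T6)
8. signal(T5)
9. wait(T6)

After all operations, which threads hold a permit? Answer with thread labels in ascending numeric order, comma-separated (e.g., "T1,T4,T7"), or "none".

Step 1: wait(T1) -> count=2 queue=[] holders={T1}
Step 2: wait(T4) -> count=1 queue=[] holders={T1,T4}
Step 3: signal(T4) -> count=2 queue=[] holders={T1}
Step 4: wait(T6) -> count=1 queue=[] holders={T1,T6}
Step 5: wait(T3) -> count=0 queue=[] holders={T1,T3,T6}
Step 6: wait(T5) -> count=0 queue=[T5] holders={T1,T3,T6}
Step 7: signal(T6) -> count=0 queue=[] holders={T1,T3,T5}
Step 8: signal(T5) -> count=1 queue=[] holders={T1,T3}
Step 9: wait(T6) -> count=0 queue=[] holders={T1,T3,T6}
Final holders: T1,T3,T6

Answer: T1,T3,T6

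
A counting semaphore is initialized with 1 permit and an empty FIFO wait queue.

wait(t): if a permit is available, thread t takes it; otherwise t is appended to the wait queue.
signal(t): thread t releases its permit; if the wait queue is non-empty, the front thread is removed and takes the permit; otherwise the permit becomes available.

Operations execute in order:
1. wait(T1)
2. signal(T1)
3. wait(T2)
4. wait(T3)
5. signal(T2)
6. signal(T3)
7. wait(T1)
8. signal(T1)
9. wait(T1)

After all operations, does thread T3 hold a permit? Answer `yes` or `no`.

Answer: no

Derivation:
Step 1: wait(T1) -> count=0 queue=[] holders={T1}
Step 2: signal(T1) -> count=1 queue=[] holders={none}
Step 3: wait(T2) -> count=0 queue=[] holders={T2}
Step 4: wait(T3) -> count=0 queue=[T3] holders={T2}
Step 5: signal(T2) -> count=0 queue=[] holders={T3}
Step 6: signal(T3) -> count=1 queue=[] holders={none}
Step 7: wait(T1) -> count=0 queue=[] holders={T1}
Step 8: signal(T1) -> count=1 queue=[] holders={none}
Step 9: wait(T1) -> count=0 queue=[] holders={T1}
Final holders: {T1} -> T3 not in holders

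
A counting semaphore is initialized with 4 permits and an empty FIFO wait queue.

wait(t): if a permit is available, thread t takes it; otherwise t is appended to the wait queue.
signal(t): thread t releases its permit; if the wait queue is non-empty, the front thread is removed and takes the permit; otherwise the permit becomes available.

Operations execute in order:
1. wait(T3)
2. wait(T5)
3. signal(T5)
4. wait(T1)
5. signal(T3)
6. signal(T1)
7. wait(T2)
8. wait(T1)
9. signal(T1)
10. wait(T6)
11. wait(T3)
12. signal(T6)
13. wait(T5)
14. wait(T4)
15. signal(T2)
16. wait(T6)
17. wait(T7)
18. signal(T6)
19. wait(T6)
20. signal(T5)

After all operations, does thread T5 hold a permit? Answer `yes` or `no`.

Step 1: wait(T3) -> count=3 queue=[] holders={T3}
Step 2: wait(T5) -> count=2 queue=[] holders={T3,T5}
Step 3: signal(T5) -> count=3 queue=[] holders={T3}
Step 4: wait(T1) -> count=2 queue=[] holders={T1,T3}
Step 5: signal(T3) -> count=3 queue=[] holders={T1}
Step 6: signal(T1) -> count=4 queue=[] holders={none}
Step 7: wait(T2) -> count=3 queue=[] holders={T2}
Step 8: wait(T1) -> count=2 queue=[] holders={T1,T2}
Step 9: signal(T1) -> count=3 queue=[] holders={T2}
Step 10: wait(T6) -> count=2 queue=[] holders={T2,T6}
Step 11: wait(T3) -> count=1 queue=[] holders={T2,T3,T6}
Step 12: signal(T6) -> count=2 queue=[] holders={T2,T3}
Step 13: wait(T5) -> count=1 queue=[] holders={T2,T3,T5}
Step 14: wait(T4) -> count=0 queue=[] holders={T2,T3,T4,T5}
Step 15: signal(T2) -> count=1 queue=[] holders={T3,T4,T5}
Step 16: wait(T6) -> count=0 queue=[] holders={T3,T4,T5,T6}
Step 17: wait(T7) -> count=0 queue=[T7] holders={T3,T4,T5,T6}
Step 18: signal(T6) -> count=0 queue=[] holders={T3,T4,T5,T7}
Step 19: wait(T6) -> count=0 queue=[T6] holders={T3,T4,T5,T7}
Step 20: signal(T5) -> count=0 queue=[] holders={T3,T4,T6,T7}
Final holders: {T3,T4,T6,T7} -> T5 not in holders

Answer: no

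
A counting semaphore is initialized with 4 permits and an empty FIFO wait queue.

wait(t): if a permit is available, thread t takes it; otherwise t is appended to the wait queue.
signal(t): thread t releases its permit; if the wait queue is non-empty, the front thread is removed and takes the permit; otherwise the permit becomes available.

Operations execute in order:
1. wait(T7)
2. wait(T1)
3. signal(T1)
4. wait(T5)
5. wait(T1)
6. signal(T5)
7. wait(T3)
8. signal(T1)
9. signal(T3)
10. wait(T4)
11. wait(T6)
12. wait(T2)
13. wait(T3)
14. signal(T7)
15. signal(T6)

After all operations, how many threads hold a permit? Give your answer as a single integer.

Step 1: wait(T7) -> count=3 queue=[] holders={T7}
Step 2: wait(T1) -> count=2 queue=[] holders={T1,T7}
Step 3: signal(T1) -> count=3 queue=[] holders={T7}
Step 4: wait(T5) -> count=2 queue=[] holders={T5,T7}
Step 5: wait(T1) -> count=1 queue=[] holders={T1,T5,T7}
Step 6: signal(T5) -> count=2 queue=[] holders={T1,T7}
Step 7: wait(T3) -> count=1 queue=[] holders={T1,T3,T7}
Step 8: signal(T1) -> count=2 queue=[] holders={T3,T7}
Step 9: signal(T3) -> count=3 queue=[] holders={T7}
Step 10: wait(T4) -> count=2 queue=[] holders={T4,T7}
Step 11: wait(T6) -> count=1 queue=[] holders={T4,T6,T7}
Step 12: wait(T2) -> count=0 queue=[] holders={T2,T4,T6,T7}
Step 13: wait(T3) -> count=0 queue=[T3] holders={T2,T4,T6,T7}
Step 14: signal(T7) -> count=0 queue=[] holders={T2,T3,T4,T6}
Step 15: signal(T6) -> count=1 queue=[] holders={T2,T3,T4}
Final holders: {T2,T3,T4} -> 3 thread(s)

Answer: 3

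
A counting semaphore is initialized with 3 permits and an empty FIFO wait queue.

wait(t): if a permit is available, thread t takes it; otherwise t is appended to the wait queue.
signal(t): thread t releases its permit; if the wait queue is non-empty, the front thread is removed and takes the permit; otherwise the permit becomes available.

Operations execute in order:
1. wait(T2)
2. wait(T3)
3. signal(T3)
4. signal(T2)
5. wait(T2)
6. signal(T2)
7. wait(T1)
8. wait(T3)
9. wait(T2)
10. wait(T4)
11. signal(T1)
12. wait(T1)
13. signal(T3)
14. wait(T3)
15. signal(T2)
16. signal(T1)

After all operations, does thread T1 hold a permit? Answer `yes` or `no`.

Step 1: wait(T2) -> count=2 queue=[] holders={T2}
Step 2: wait(T3) -> count=1 queue=[] holders={T2,T3}
Step 3: signal(T3) -> count=2 queue=[] holders={T2}
Step 4: signal(T2) -> count=3 queue=[] holders={none}
Step 5: wait(T2) -> count=2 queue=[] holders={T2}
Step 6: signal(T2) -> count=3 queue=[] holders={none}
Step 7: wait(T1) -> count=2 queue=[] holders={T1}
Step 8: wait(T3) -> count=1 queue=[] holders={T1,T3}
Step 9: wait(T2) -> count=0 queue=[] holders={T1,T2,T3}
Step 10: wait(T4) -> count=0 queue=[T4] holders={T1,T2,T3}
Step 11: signal(T1) -> count=0 queue=[] holders={T2,T3,T4}
Step 12: wait(T1) -> count=0 queue=[T1] holders={T2,T3,T4}
Step 13: signal(T3) -> count=0 queue=[] holders={T1,T2,T4}
Step 14: wait(T3) -> count=0 queue=[T3] holders={T1,T2,T4}
Step 15: signal(T2) -> count=0 queue=[] holders={T1,T3,T4}
Step 16: signal(T1) -> count=1 queue=[] holders={T3,T4}
Final holders: {T3,T4} -> T1 not in holders

Answer: no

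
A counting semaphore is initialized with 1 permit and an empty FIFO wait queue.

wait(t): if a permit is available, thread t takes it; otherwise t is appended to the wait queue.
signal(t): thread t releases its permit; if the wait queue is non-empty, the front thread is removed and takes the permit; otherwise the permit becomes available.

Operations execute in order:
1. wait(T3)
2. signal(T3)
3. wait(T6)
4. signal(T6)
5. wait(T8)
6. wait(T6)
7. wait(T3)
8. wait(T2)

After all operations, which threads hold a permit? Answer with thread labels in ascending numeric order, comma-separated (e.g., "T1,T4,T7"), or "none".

Step 1: wait(T3) -> count=0 queue=[] holders={T3}
Step 2: signal(T3) -> count=1 queue=[] holders={none}
Step 3: wait(T6) -> count=0 queue=[] holders={T6}
Step 4: signal(T6) -> count=1 queue=[] holders={none}
Step 5: wait(T8) -> count=0 queue=[] holders={T8}
Step 6: wait(T6) -> count=0 queue=[T6] holders={T8}
Step 7: wait(T3) -> count=0 queue=[T6,T3] holders={T8}
Step 8: wait(T2) -> count=0 queue=[T6,T3,T2] holders={T8}
Final holders: T8

Answer: T8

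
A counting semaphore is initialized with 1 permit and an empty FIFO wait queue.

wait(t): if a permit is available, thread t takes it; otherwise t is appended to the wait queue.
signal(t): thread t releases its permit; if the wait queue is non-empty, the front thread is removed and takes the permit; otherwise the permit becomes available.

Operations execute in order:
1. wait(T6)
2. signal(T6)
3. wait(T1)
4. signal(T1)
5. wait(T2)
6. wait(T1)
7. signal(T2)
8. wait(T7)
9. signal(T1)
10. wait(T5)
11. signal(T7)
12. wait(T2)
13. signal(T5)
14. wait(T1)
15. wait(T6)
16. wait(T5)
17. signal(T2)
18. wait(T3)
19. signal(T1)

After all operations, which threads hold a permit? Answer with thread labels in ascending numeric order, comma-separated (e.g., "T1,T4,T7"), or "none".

Step 1: wait(T6) -> count=0 queue=[] holders={T6}
Step 2: signal(T6) -> count=1 queue=[] holders={none}
Step 3: wait(T1) -> count=0 queue=[] holders={T1}
Step 4: signal(T1) -> count=1 queue=[] holders={none}
Step 5: wait(T2) -> count=0 queue=[] holders={T2}
Step 6: wait(T1) -> count=0 queue=[T1] holders={T2}
Step 7: signal(T2) -> count=0 queue=[] holders={T1}
Step 8: wait(T7) -> count=0 queue=[T7] holders={T1}
Step 9: signal(T1) -> count=0 queue=[] holders={T7}
Step 10: wait(T5) -> count=0 queue=[T5] holders={T7}
Step 11: signal(T7) -> count=0 queue=[] holders={T5}
Step 12: wait(T2) -> count=0 queue=[T2] holders={T5}
Step 13: signal(T5) -> count=0 queue=[] holders={T2}
Step 14: wait(T1) -> count=0 queue=[T1] holders={T2}
Step 15: wait(T6) -> count=0 queue=[T1,T6] holders={T2}
Step 16: wait(T5) -> count=0 queue=[T1,T6,T5] holders={T2}
Step 17: signal(T2) -> count=0 queue=[T6,T5] holders={T1}
Step 18: wait(T3) -> count=0 queue=[T6,T5,T3] holders={T1}
Step 19: signal(T1) -> count=0 queue=[T5,T3] holders={T6}
Final holders: T6

Answer: T6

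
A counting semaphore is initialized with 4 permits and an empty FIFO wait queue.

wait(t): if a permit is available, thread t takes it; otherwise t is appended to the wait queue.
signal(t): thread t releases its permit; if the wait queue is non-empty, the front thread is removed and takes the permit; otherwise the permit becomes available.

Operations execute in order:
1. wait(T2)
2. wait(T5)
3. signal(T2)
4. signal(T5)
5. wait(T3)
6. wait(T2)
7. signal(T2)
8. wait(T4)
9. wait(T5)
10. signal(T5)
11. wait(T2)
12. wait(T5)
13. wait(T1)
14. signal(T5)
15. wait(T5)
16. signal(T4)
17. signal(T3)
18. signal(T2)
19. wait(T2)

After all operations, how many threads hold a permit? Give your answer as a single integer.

Answer: 3

Derivation:
Step 1: wait(T2) -> count=3 queue=[] holders={T2}
Step 2: wait(T5) -> count=2 queue=[] holders={T2,T5}
Step 3: signal(T2) -> count=3 queue=[] holders={T5}
Step 4: signal(T5) -> count=4 queue=[] holders={none}
Step 5: wait(T3) -> count=3 queue=[] holders={T3}
Step 6: wait(T2) -> count=2 queue=[] holders={T2,T3}
Step 7: signal(T2) -> count=3 queue=[] holders={T3}
Step 8: wait(T4) -> count=2 queue=[] holders={T3,T4}
Step 9: wait(T5) -> count=1 queue=[] holders={T3,T4,T5}
Step 10: signal(T5) -> count=2 queue=[] holders={T3,T4}
Step 11: wait(T2) -> count=1 queue=[] holders={T2,T3,T4}
Step 12: wait(T5) -> count=0 queue=[] holders={T2,T3,T4,T5}
Step 13: wait(T1) -> count=0 queue=[T1] holders={T2,T3,T4,T5}
Step 14: signal(T5) -> count=0 queue=[] holders={T1,T2,T3,T4}
Step 15: wait(T5) -> count=0 queue=[T5] holders={T1,T2,T3,T4}
Step 16: signal(T4) -> count=0 queue=[] holders={T1,T2,T3,T5}
Step 17: signal(T3) -> count=1 queue=[] holders={T1,T2,T5}
Step 18: signal(T2) -> count=2 queue=[] holders={T1,T5}
Step 19: wait(T2) -> count=1 queue=[] holders={T1,T2,T5}
Final holders: {T1,T2,T5} -> 3 thread(s)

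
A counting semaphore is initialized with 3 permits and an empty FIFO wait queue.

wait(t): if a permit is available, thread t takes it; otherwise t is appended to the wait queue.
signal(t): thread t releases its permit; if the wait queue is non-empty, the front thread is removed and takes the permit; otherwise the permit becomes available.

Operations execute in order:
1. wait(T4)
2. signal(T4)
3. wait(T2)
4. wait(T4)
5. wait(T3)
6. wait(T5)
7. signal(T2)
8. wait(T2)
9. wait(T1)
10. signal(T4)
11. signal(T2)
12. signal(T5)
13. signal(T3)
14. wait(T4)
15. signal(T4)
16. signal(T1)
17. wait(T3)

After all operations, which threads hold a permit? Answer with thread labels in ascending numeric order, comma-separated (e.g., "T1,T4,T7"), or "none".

Step 1: wait(T4) -> count=2 queue=[] holders={T4}
Step 2: signal(T4) -> count=3 queue=[] holders={none}
Step 3: wait(T2) -> count=2 queue=[] holders={T2}
Step 4: wait(T4) -> count=1 queue=[] holders={T2,T4}
Step 5: wait(T3) -> count=0 queue=[] holders={T2,T3,T4}
Step 6: wait(T5) -> count=0 queue=[T5] holders={T2,T3,T4}
Step 7: signal(T2) -> count=0 queue=[] holders={T3,T4,T5}
Step 8: wait(T2) -> count=0 queue=[T2] holders={T3,T4,T5}
Step 9: wait(T1) -> count=0 queue=[T2,T1] holders={T3,T4,T5}
Step 10: signal(T4) -> count=0 queue=[T1] holders={T2,T3,T5}
Step 11: signal(T2) -> count=0 queue=[] holders={T1,T3,T5}
Step 12: signal(T5) -> count=1 queue=[] holders={T1,T3}
Step 13: signal(T3) -> count=2 queue=[] holders={T1}
Step 14: wait(T4) -> count=1 queue=[] holders={T1,T4}
Step 15: signal(T4) -> count=2 queue=[] holders={T1}
Step 16: signal(T1) -> count=3 queue=[] holders={none}
Step 17: wait(T3) -> count=2 queue=[] holders={T3}
Final holders: T3

Answer: T3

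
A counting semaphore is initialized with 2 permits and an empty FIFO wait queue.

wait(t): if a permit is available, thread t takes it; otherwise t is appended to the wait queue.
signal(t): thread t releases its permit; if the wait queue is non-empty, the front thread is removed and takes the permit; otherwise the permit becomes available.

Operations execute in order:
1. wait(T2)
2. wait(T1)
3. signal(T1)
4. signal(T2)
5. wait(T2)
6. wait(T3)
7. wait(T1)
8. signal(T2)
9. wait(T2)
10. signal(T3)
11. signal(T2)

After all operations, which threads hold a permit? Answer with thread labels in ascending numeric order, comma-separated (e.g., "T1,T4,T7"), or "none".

Step 1: wait(T2) -> count=1 queue=[] holders={T2}
Step 2: wait(T1) -> count=0 queue=[] holders={T1,T2}
Step 3: signal(T1) -> count=1 queue=[] holders={T2}
Step 4: signal(T2) -> count=2 queue=[] holders={none}
Step 5: wait(T2) -> count=1 queue=[] holders={T2}
Step 6: wait(T3) -> count=0 queue=[] holders={T2,T3}
Step 7: wait(T1) -> count=0 queue=[T1] holders={T2,T3}
Step 8: signal(T2) -> count=0 queue=[] holders={T1,T3}
Step 9: wait(T2) -> count=0 queue=[T2] holders={T1,T3}
Step 10: signal(T3) -> count=0 queue=[] holders={T1,T2}
Step 11: signal(T2) -> count=1 queue=[] holders={T1}
Final holders: T1

Answer: T1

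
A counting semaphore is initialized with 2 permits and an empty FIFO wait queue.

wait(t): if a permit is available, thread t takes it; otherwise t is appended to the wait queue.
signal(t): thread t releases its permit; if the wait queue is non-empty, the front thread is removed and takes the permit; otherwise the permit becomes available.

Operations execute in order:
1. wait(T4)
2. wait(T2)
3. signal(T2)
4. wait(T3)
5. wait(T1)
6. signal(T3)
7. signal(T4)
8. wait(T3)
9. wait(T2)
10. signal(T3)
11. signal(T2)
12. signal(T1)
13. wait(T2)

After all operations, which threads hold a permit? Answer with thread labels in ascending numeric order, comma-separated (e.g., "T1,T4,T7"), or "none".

Answer: T2

Derivation:
Step 1: wait(T4) -> count=1 queue=[] holders={T4}
Step 2: wait(T2) -> count=0 queue=[] holders={T2,T4}
Step 3: signal(T2) -> count=1 queue=[] holders={T4}
Step 4: wait(T3) -> count=0 queue=[] holders={T3,T4}
Step 5: wait(T1) -> count=0 queue=[T1] holders={T3,T4}
Step 6: signal(T3) -> count=0 queue=[] holders={T1,T4}
Step 7: signal(T4) -> count=1 queue=[] holders={T1}
Step 8: wait(T3) -> count=0 queue=[] holders={T1,T3}
Step 9: wait(T2) -> count=0 queue=[T2] holders={T1,T3}
Step 10: signal(T3) -> count=0 queue=[] holders={T1,T2}
Step 11: signal(T2) -> count=1 queue=[] holders={T1}
Step 12: signal(T1) -> count=2 queue=[] holders={none}
Step 13: wait(T2) -> count=1 queue=[] holders={T2}
Final holders: T2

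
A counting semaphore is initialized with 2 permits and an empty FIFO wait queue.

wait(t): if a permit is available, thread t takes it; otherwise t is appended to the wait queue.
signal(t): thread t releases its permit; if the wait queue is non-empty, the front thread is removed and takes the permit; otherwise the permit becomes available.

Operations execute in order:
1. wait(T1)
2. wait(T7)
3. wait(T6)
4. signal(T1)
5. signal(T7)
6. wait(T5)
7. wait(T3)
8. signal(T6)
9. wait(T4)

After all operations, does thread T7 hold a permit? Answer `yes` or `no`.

Answer: no

Derivation:
Step 1: wait(T1) -> count=1 queue=[] holders={T1}
Step 2: wait(T7) -> count=0 queue=[] holders={T1,T7}
Step 3: wait(T6) -> count=0 queue=[T6] holders={T1,T7}
Step 4: signal(T1) -> count=0 queue=[] holders={T6,T7}
Step 5: signal(T7) -> count=1 queue=[] holders={T6}
Step 6: wait(T5) -> count=0 queue=[] holders={T5,T6}
Step 7: wait(T3) -> count=0 queue=[T3] holders={T5,T6}
Step 8: signal(T6) -> count=0 queue=[] holders={T3,T5}
Step 9: wait(T4) -> count=0 queue=[T4] holders={T3,T5}
Final holders: {T3,T5} -> T7 not in holders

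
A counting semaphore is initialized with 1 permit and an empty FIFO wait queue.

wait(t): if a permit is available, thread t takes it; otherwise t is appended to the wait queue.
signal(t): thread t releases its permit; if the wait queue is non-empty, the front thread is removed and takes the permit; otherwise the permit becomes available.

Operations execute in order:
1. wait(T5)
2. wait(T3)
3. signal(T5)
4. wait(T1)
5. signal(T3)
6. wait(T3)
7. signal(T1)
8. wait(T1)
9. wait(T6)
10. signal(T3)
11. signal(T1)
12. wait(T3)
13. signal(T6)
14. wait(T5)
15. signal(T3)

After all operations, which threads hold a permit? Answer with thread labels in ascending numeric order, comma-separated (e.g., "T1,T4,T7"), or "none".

Answer: T5

Derivation:
Step 1: wait(T5) -> count=0 queue=[] holders={T5}
Step 2: wait(T3) -> count=0 queue=[T3] holders={T5}
Step 3: signal(T5) -> count=0 queue=[] holders={T3}
Step 4: wait(T1) -> count=0 queue=[T1] holders={T3}
Step 5: signal(T3) -> count=0 queue=[] holders={T1}
Step 6: wait(T3) -> count=0 queue=[T3] holders={T1}
Step 7: signal(T1) -> count=0 queue=[] holders={T3}
Step 8: wait(T1) -> count=0 queue=[T1] holders={T3}
Step 9: wait(T6) -> count=0 queue=[T1,T6] holders={T3}
Step 10: signal(T3) -> count=0 queue=[T6] holders={T1}
Step 11: signal(T1) -> count=0 queue=[] holders={T6}
Step 12: wait(T3) -> count=0 queue=[T3] holders={T6}
Step 13: signal(T6) -> count=0 queue=[] holders={T3}
Step 14: wait(T5) -> count=0 queue=[T5] holders={T3}
Step 15: signal(T3) -> count=0 queue=[] holders={T5}
Final holders: T5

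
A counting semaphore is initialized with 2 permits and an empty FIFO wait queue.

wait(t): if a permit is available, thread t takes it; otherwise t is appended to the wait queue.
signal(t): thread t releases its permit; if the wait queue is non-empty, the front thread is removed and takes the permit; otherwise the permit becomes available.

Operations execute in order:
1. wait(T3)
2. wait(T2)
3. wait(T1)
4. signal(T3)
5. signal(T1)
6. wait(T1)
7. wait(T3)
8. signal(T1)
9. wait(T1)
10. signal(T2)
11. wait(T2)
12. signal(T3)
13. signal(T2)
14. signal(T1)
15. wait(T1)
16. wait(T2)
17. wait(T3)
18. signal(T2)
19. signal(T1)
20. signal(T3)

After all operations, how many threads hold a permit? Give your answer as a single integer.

Step 1: wait(T3) -> count=1 queue=[] holders={T3}
Step 2: wait(T2) -> count=0 queue=[] holders={T2,T3}
Step 3: wait(T1) -> count=0 queue=[T1] holders={T2,T3}
Step 4: signal(T3) -> count=0 queue=[] holders={T1,T2}
Step 5: signal(T1) -> count=1 queue=[] holders={T2}
Step 6: wait(T1) -> count=0 queue=[] holders={T1,T2}
Step 7: wait(T3) -> count=0 queue=[T3] holders={T1,T2}
Step 8: signal(T1) -> count=0 queue=[] holders={T2,T3}
Step 9: wait(T1) -> count=0 queue=[T1] holders={T2,T3}
Step 10: signal(T2) -> count=0 queue=[] holders={T1,T3}
Step 11: wait(T2) -> count=0 queue=[T2] holders={T1,T3}
Step 12: signal(T3) -> count=0 queue=[] holders={T1,T2}
Step 13: signal(T2) -> count=1 queue=[] holders={T1}
Step 14: signal(T1) -> count=2 queue=[] holders={none}
Step 15: wait(T1) -> count=1 queue=[] holders={T1}
Step 16: wait(T2) -> count=0 queue=[] holders={T1,T2}
Step 17: wait(T3) -> count=0 queue=[T3] holders={T1,T2}
Step 18: signal(T2) -> count=0 queue=[] holders={T1,T3}
Step 19: signal(T1) -> count=1 queue=[] holders={T3}
Step 20: signal(T3) -> count=2 queue=[] holders={none}
Final holders: {none} -> 0 thread(s)

Answer: 0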